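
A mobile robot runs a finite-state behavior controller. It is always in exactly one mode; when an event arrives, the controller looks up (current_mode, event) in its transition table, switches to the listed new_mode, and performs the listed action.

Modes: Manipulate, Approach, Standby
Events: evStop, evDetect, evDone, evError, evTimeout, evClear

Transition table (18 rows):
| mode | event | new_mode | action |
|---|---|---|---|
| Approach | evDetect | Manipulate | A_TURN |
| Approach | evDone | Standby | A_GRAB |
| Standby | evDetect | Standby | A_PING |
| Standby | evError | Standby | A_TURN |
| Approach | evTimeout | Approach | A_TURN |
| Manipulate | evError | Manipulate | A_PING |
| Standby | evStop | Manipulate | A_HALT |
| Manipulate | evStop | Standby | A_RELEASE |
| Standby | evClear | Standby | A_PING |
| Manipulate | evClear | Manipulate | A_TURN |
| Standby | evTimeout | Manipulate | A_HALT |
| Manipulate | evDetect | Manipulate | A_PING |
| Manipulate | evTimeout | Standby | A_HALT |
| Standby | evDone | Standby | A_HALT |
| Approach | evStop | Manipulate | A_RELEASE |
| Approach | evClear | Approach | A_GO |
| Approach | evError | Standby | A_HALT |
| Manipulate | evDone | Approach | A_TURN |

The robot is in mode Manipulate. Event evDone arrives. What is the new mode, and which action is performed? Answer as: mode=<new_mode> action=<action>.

mode=Approach action=A_TURN

current mode = Manipulate; filter table to that mode:
  (Manipulate, evError) → (Manipulate, A_PING)
  (Manipulate, evStop) → (Standby, A_RELEASE)
  (Manipulate, evClear) → (Manipulate, A_TURN)
  (Manipulate, evDetect) → (Manipulate, A_PING)
  (Manipulate, evTimeout) → (Standby, A_HALT)
  (Manipulate, evDone) → (Approach, A_TURN)  ← event matches
event = evDone selects (Approach, A_TURN)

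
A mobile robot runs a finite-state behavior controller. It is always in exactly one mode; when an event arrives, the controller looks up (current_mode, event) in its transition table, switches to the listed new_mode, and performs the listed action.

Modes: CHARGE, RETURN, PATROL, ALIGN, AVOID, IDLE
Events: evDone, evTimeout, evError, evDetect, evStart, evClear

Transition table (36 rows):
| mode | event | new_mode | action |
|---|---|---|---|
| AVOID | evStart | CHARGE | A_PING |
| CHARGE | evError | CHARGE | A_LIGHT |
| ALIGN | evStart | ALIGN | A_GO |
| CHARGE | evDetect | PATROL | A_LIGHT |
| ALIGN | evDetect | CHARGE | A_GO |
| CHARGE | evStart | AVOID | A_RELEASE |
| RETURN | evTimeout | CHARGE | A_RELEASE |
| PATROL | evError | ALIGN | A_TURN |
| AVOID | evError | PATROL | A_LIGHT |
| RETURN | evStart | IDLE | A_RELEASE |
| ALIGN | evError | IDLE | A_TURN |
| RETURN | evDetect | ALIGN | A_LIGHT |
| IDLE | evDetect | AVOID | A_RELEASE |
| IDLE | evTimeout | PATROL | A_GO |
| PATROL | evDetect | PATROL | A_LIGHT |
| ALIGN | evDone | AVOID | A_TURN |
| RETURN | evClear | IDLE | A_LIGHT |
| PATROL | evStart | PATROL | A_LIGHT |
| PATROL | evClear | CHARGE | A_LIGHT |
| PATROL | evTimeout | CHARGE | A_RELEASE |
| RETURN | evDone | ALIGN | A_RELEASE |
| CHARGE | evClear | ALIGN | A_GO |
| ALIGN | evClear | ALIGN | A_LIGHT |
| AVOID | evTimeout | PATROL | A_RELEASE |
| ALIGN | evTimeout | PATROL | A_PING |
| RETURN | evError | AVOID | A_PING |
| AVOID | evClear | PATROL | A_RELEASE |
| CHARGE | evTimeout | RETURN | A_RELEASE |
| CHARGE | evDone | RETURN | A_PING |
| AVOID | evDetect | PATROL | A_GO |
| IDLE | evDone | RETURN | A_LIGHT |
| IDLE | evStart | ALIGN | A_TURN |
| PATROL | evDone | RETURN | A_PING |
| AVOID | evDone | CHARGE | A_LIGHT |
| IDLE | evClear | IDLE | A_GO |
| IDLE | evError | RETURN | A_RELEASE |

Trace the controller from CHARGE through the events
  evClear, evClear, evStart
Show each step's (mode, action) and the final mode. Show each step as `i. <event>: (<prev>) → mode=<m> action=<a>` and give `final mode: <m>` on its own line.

final mode: ALIGN

1. evClear: (CHARGE) → mode=ALIGN action=A_GO
2. evClear: (ALIGN) → mode=ALIGN action=A_LIGHT
3. evStart: (ALIGN) → mode=ALIGN action=A_GO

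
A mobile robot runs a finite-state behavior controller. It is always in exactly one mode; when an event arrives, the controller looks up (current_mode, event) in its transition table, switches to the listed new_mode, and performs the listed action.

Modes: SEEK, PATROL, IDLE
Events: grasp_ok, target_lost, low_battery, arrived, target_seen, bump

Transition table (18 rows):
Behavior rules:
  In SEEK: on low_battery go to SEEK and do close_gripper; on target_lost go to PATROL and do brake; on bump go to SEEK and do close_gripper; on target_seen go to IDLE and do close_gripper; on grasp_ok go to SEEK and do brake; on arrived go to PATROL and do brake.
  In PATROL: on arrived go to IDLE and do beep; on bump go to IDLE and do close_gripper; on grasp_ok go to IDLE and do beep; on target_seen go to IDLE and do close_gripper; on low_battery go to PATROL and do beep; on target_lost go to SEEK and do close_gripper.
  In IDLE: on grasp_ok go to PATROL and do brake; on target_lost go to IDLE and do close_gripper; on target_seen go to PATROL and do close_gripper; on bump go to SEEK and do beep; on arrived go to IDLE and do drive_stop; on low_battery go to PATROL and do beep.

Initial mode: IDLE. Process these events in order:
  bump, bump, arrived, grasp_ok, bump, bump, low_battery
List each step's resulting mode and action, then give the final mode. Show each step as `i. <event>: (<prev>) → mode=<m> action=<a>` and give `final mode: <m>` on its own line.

1. bump: (IDLE) → mode=SEEK action=beep
2. bump: (SEEK) → mode=SEEK action=close_gripper
3. arrived: (SEEK) → mode=PATROL action=brake
4. grasp_ok: (PATROL) → mode=IDLE action=beep
5. bump: (IDLE) → mode=SEEK action=beep
6. bump: (SEEK) → mode=SEEK action=close_gripper
7. low_battery: (SEEK) → mode=SEEK action=close_gripper

final mode: SEEK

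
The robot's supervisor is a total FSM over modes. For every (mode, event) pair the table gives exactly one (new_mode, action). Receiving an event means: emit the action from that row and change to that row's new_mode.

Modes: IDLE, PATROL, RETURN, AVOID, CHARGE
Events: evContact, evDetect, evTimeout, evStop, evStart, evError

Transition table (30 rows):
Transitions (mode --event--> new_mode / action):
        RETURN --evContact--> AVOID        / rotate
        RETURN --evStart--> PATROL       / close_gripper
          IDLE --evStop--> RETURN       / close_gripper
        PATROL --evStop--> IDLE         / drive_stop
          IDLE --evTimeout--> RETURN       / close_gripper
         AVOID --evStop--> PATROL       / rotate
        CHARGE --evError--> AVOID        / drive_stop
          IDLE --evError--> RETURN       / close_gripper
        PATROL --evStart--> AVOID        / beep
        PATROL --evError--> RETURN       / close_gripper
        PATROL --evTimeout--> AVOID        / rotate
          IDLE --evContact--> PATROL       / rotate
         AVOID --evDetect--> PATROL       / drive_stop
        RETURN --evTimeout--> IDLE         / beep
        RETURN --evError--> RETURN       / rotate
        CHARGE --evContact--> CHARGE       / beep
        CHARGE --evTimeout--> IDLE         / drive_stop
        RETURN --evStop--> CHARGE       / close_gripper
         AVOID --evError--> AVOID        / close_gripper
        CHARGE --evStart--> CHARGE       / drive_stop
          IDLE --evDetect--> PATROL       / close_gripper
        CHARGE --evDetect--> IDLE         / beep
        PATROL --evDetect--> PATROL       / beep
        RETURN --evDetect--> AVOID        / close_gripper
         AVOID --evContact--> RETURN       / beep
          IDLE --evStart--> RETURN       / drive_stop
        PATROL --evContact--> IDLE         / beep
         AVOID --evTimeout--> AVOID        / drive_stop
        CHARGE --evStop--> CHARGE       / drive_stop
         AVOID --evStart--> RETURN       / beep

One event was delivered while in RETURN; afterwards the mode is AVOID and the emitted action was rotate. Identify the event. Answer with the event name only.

evContact

try evContact: (RETURN, evContact) → (AVOID, rotate)  ← matches
try evDetect: (RETURN, evDetect) → (AVOID, close_gripper)
try evTimeout: (RETURN, evTimeout) → (IDLE, beep)
try evStop: (RETURN, evStop) → (CHARGE, close_gripper)
try evStart: (RETURN, evStart) → (PATROL, close_gripper)
try evError: (RETURN, evError) → (RETURN, rotate)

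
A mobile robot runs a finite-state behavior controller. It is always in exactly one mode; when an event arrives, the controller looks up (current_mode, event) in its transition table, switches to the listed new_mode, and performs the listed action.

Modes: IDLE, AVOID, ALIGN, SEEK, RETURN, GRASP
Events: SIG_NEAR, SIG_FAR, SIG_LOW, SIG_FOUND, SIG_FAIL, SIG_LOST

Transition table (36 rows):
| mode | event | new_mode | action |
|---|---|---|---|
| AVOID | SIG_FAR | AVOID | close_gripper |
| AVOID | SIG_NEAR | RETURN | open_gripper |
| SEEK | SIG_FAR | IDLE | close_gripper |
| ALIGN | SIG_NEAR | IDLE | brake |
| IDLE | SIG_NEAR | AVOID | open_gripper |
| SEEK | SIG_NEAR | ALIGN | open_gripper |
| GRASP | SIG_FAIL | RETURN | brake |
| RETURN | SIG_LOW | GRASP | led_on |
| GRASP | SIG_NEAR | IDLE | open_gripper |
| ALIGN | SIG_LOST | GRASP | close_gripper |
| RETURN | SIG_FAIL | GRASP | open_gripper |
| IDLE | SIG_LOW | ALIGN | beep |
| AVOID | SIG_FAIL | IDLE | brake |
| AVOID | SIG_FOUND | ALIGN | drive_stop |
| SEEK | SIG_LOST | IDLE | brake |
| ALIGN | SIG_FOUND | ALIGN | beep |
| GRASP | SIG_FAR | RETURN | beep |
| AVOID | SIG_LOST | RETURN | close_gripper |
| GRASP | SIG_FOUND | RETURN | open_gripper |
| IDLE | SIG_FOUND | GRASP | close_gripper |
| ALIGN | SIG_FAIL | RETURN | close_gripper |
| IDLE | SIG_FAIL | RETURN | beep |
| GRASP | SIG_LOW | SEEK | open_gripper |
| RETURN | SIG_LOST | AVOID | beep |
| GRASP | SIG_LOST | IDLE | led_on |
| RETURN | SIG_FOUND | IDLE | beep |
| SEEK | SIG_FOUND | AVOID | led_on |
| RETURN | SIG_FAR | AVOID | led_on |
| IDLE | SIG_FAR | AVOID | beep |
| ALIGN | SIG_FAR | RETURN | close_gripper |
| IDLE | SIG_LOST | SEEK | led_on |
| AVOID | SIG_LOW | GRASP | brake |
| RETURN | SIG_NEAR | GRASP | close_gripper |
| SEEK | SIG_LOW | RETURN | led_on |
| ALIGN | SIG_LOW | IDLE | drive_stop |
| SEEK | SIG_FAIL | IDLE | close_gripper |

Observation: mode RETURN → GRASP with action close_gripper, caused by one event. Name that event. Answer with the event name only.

SIG_NEAR

try SIG_NEAR: (RETURN, SIG_NEAR) → (GRASP, close_gripper)  ← matches
try SIG_FAR: (RETURN, SIG_FAR) → (AVOID, led_on)
try SIG_LOW: (RETURN, SIG_LOW) → (GRASP, led_on)
try SIG_FOUND: (RETURN, SIG_FOUND) → (IDLE, beep)
try SIG_FAIL: (RETURN, SIG_FAIL) → (GRASP, open_gripper)
try SIG_LOST: (RETURN, SIG_LOST) → (AVOID, beep)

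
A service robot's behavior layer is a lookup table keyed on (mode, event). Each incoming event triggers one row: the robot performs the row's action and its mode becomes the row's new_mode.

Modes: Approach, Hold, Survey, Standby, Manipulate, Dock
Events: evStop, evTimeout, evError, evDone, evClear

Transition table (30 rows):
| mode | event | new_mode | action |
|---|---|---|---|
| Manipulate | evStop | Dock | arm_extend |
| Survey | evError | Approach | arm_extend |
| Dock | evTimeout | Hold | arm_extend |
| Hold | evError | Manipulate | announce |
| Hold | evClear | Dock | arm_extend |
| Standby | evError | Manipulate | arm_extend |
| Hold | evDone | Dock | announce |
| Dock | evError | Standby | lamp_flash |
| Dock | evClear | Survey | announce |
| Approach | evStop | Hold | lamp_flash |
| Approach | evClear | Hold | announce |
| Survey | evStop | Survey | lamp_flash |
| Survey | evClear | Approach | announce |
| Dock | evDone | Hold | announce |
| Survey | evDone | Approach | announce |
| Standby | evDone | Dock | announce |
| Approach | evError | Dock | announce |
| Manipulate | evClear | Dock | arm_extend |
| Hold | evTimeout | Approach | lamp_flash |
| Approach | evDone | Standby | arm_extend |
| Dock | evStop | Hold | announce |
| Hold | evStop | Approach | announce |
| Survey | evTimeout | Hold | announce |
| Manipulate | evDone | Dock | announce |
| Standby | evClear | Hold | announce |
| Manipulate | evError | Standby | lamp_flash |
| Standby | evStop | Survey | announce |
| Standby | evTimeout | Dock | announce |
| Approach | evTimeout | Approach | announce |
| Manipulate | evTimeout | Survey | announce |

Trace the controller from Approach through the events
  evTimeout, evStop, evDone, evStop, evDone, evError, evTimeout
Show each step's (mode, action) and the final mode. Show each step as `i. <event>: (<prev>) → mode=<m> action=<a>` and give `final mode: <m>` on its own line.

1. evTimeout: (Approach) → mode=Approach action=announce
2. evStop: (Approach) → mode=Hold action=lamp_flash
3. evDone: (Hold) → mode=Dock action=announce
4. evStop: (Dock) → mode=Hold action=announce
5. evDone: (Hold) → mode=Dock action=announce
6. evError: (Dock) → mode=Standby action=lamp_flash
7. evTimeout: (Standby) → mode=Dock action=announce

final mode: Dock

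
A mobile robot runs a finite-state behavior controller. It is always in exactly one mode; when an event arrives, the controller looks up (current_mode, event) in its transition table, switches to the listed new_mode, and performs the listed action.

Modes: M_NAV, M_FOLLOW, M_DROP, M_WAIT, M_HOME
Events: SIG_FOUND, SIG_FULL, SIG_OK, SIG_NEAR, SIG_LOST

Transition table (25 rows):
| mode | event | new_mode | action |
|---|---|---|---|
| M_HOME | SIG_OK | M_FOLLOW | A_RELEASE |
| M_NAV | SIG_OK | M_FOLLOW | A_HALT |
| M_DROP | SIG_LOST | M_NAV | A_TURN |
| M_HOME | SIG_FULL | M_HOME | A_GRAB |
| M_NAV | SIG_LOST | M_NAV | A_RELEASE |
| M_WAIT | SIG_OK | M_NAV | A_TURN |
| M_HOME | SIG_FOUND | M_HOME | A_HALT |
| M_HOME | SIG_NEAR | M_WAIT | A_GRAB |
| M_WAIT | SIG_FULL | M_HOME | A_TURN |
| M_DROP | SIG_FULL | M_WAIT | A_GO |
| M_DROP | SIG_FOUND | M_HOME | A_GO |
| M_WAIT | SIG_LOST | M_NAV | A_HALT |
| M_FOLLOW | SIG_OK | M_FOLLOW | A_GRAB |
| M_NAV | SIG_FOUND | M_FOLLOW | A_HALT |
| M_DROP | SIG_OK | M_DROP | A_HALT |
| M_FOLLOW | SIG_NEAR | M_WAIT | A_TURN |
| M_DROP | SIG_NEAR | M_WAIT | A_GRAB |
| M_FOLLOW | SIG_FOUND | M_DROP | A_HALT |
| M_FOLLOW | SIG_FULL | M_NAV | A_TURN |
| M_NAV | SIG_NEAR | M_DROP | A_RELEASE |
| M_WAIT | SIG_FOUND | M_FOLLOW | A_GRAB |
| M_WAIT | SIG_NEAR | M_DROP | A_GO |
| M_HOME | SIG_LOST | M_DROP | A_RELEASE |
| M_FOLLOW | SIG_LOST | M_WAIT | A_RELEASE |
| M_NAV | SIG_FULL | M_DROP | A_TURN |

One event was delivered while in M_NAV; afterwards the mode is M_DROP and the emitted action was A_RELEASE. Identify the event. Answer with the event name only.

try SIG_FOUND: (M_NAV, SIG_FOUND) → (M_FOLLOW, A_HALT)
try SIG_FULL: (M_NAV, SIG_FULL) → (M_DROP, A_TURN)
try SIG_OK: (M_NAV, SIG_OK) → (M_FOLLOW, A_HALT)
try SIG_NEAR: (M_NAV, SIG_NEAR) → (M_DROP, A_RELEASE)  ← matches
try SIG_LOST: (M_NAV, SIG_LOST) → (M_NAV, A_RELEASE)

SIG_NEAR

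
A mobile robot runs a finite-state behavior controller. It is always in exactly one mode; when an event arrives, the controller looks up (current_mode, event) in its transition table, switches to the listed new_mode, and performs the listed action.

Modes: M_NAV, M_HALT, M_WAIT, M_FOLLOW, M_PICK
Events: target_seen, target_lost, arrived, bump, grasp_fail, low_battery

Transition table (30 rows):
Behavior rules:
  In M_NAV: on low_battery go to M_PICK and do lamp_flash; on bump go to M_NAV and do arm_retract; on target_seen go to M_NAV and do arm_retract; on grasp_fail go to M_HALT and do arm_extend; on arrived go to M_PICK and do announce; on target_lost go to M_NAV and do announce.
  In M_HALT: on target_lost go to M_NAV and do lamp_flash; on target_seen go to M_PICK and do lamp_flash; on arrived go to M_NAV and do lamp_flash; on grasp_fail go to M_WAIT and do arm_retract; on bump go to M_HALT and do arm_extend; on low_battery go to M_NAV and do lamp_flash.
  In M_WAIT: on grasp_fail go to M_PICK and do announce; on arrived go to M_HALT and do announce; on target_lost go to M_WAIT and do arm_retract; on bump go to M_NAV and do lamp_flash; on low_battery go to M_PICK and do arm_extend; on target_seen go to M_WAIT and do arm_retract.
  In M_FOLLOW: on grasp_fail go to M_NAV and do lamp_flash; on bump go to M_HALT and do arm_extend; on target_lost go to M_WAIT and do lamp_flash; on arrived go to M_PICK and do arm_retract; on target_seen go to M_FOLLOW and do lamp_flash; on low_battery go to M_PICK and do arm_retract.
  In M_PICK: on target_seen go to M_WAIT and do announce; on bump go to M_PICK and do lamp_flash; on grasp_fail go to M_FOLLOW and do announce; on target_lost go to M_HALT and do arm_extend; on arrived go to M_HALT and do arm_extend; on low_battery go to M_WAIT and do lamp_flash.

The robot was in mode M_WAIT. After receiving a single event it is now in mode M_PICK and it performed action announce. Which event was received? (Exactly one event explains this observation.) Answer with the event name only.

try target_seen: (M_WAIT, target_seen) → (M_WAIT, arm_retract)
try target_lost: (M_WAIT, target_lost) → (M_WAIT, arm_retract)
try arrived: (M_WAIT, arrived) → (M_HALT, announce)
try bump: (M_WAIT, bump) → (M_NAV, lamp_flash)
try grasp_fail: (M_WAIT, grasp_fail) → (M_PICK, announce)  ← matches
try low_battery: (M_WAIT, low_battery) → (M_PICK, arm_extend)

grasp_fail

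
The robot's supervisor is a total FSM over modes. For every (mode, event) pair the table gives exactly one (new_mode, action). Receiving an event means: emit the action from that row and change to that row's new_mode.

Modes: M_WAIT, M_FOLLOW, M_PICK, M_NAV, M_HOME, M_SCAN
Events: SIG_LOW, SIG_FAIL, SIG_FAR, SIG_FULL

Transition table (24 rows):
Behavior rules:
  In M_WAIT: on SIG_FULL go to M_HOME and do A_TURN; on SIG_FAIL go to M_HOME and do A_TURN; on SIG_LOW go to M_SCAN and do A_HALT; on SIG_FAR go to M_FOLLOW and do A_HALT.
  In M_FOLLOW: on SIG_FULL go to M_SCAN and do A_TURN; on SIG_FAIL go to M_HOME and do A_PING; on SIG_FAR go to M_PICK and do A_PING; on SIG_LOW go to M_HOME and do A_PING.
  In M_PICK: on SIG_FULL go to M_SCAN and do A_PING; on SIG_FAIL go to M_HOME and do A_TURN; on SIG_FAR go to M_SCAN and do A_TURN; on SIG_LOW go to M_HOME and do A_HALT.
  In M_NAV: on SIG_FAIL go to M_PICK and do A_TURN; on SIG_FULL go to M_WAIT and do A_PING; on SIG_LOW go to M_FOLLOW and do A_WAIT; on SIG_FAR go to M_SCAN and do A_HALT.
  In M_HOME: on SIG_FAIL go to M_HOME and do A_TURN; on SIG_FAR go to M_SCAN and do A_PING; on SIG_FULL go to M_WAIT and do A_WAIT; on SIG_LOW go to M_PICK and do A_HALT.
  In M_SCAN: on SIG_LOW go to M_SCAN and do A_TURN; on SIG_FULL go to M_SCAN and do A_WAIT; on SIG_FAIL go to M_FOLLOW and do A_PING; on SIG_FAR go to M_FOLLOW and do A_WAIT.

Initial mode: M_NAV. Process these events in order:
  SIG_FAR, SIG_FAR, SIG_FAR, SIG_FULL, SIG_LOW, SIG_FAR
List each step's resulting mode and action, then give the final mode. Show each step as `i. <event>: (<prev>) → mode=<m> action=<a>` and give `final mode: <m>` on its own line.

1. SIG_FAR: (M_NAV) → mode=M_SCAN action=A_HALT
2. SIG_FAR: (M_SCAN) → mode=M_FOLLOW action=A_WAIT
3. SIG_FAR: (M_FOLLOW) → mode=M_PICK action=A_PING
4. SIG_FULL: (M_PICK) → mode=M_SCAN action=A_PING
5. SIG_LOW: (M_SCAN) → mode=M_SCAN action=A_TURN
6. SIG_FAR: (M_SCAN) → mode=M_FOLLOW action=A_WAIT

final mode: M_FOLLOW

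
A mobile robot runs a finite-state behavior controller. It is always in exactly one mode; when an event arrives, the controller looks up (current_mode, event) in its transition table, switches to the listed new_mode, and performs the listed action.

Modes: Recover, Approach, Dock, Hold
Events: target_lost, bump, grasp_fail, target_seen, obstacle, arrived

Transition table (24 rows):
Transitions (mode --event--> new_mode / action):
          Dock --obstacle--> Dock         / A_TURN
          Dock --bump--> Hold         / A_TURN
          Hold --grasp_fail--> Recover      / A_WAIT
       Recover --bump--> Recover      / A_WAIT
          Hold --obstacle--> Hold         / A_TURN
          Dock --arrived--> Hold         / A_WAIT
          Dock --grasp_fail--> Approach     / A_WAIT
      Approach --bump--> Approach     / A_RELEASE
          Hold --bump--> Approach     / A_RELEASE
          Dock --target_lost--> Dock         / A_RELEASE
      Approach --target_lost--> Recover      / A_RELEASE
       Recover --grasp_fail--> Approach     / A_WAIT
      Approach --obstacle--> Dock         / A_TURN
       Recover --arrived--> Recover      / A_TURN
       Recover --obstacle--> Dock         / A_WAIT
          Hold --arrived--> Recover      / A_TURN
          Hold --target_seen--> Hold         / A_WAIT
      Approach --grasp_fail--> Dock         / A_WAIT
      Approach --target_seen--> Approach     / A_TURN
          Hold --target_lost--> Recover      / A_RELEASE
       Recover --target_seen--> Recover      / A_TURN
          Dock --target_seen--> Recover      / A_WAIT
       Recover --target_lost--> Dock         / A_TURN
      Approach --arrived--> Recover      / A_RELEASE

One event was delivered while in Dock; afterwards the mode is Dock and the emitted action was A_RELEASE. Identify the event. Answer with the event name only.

try target_lost: (Dock, target_lost) → (Dock, A_RELEASE)  ← matches
try bump: (Dock, bump) → (Hold, A_TURN)
try grasp_fail: (Dock, grasp_fail) → (Approach, A_WAIT)
try target_seen: (Dock, target_seen) → (Recover, A_WAIT)
try obstacle: (Dock, obstacle) → (Dock, A_TURN)
try arrived: (Dock, arrived) → (Hold, A_WAIT)

target_lost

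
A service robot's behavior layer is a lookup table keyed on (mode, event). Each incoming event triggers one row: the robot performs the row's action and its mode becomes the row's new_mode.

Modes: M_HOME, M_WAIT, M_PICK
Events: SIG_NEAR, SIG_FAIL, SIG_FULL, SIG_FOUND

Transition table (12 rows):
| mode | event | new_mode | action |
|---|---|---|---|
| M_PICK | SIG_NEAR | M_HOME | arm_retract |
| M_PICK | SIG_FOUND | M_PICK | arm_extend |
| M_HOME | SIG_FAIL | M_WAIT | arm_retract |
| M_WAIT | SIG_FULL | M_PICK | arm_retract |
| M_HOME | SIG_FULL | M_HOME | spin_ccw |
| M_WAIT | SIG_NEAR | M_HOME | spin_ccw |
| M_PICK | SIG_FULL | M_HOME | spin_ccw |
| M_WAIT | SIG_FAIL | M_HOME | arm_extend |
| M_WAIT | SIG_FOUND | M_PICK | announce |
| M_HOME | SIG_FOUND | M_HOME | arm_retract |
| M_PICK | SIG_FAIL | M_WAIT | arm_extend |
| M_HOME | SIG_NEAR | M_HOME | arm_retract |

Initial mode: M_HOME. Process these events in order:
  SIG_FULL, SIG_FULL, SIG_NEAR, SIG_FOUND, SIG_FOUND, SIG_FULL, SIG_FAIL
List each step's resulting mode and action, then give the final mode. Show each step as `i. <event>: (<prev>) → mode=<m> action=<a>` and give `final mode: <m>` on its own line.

final mode: M_WAIT

1. SIG_FULL: (M_HOME) → mode=M_HOME action=spin_ccw
2. SIG_FULL: (M_HOME) → mode=M_HOME action=spin_ccw
3. SIG_NEAR: (M_HOME) → mode=M_HOME action=arm_retract
4. SIG_FOUND: (M_HOME) → mode=M_HOME action=arm_retract
5. SIG_FOUND: (M_HOME) → mode=M_HOME action=arm_retract
6. SIG_FULL: (M_HOME) → mode=M_HOME action=spin_ccw
7. SIG_FAIL: (M_HOME) → mode=M_WAIT action=arm_retract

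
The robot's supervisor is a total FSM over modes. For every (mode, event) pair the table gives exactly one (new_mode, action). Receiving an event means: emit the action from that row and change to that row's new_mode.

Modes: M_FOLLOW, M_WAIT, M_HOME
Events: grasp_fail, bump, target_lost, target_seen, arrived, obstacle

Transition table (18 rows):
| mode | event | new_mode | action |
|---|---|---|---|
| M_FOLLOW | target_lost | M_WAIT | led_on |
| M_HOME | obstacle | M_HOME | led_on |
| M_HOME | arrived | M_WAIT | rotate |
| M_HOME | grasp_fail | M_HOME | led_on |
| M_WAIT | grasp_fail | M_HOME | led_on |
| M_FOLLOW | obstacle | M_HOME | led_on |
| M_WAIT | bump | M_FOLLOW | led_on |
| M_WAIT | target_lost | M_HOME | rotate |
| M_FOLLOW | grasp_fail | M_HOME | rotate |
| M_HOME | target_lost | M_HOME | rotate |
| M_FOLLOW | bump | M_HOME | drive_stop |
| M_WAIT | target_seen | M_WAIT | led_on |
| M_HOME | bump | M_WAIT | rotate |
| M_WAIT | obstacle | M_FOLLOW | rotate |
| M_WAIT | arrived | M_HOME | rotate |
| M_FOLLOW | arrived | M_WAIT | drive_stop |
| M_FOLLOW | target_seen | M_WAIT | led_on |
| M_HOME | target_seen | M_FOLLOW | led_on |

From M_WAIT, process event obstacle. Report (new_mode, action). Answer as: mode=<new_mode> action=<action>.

current mode = M_WAIT; filter table to that mode:
  (M_WAIT, grasp_fail) → (M_HOME, led_on)
  (M_WAIT, bump) → (M_FOLLOW, led_on)
  (M_WAIT, target_lost) → (M_HOME, rotate)
  (M_WAIT, target_seen) → (M_WAIT, led_on)
  (M_WAIT, obstacle) → (M_FOLLOW, rotate)  ← event matches
  (M_WAIT, arrived) → (M_HOME, rotate)
event = obstacle selects (M_FOLLOW, rotate)

mode=M_FOLLOW action=rotate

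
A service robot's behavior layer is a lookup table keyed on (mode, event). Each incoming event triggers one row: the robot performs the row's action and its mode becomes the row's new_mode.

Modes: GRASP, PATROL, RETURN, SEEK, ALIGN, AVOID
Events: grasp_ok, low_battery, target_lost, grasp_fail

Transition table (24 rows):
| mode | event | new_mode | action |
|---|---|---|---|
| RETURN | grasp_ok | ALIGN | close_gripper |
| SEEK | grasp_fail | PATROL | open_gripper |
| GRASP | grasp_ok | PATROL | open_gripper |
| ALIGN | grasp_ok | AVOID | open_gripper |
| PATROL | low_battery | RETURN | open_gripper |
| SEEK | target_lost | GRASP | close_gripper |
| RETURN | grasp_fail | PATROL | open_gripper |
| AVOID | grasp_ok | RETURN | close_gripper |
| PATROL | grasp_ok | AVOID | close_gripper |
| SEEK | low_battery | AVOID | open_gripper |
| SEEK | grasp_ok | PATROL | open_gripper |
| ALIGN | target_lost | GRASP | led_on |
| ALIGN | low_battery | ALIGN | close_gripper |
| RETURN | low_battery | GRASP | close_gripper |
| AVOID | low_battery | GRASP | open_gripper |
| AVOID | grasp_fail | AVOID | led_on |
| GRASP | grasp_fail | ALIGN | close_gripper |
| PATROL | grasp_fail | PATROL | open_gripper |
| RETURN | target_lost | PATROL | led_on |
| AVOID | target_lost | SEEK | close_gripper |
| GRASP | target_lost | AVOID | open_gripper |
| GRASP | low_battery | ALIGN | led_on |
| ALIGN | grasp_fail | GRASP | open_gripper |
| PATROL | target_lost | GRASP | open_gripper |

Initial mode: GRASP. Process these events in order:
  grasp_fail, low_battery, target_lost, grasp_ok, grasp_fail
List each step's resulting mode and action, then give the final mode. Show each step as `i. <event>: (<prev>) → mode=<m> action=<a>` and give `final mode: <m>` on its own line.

final mode: PATROL

1. grasp_fail: (GRASP) → mode=ALIGN action=close_gripper
2. low_battery: (ALIGN) → mode=ALIGN action=close_gripper
3. target_lost: (ALIGN) → mode=GRASP action=led_on
4. grasp_ok: (GRASP) → mode=PATROL action=open_gripper
5. grasp_fail: (PATROL) → mode=PATROL action=open_gripper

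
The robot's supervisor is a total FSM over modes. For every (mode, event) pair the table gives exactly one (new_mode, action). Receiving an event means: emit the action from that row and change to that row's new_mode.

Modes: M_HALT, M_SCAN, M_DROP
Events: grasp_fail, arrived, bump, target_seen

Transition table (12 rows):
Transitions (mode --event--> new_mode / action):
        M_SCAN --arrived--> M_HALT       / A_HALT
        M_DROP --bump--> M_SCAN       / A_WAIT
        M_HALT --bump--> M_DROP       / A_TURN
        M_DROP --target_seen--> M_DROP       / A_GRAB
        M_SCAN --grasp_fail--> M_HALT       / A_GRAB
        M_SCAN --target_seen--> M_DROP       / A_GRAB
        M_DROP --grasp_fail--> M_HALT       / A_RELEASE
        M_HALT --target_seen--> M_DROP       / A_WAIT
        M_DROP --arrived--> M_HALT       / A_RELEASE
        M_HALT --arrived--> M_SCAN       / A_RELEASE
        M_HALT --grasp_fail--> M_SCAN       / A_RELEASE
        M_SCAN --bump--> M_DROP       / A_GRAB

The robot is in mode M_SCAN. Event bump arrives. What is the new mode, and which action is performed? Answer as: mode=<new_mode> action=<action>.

mode=M_DROP action=A_GRAB

current mode = M_SCAN; filter table to that mode:
  (M_SCAN, arrived) → (M_HALT, A_HALT)
  (M_SCAN, grasp_fail) → (M_HALT, A_GRAB)
  (M_SCAN, target_seen) → (M_DROP, A_GRAB)
  (M_SCAN, bump) → (M_DROP, A_GRAB)  ← event matches
event = bump selects (M_DROP, A_GRAB)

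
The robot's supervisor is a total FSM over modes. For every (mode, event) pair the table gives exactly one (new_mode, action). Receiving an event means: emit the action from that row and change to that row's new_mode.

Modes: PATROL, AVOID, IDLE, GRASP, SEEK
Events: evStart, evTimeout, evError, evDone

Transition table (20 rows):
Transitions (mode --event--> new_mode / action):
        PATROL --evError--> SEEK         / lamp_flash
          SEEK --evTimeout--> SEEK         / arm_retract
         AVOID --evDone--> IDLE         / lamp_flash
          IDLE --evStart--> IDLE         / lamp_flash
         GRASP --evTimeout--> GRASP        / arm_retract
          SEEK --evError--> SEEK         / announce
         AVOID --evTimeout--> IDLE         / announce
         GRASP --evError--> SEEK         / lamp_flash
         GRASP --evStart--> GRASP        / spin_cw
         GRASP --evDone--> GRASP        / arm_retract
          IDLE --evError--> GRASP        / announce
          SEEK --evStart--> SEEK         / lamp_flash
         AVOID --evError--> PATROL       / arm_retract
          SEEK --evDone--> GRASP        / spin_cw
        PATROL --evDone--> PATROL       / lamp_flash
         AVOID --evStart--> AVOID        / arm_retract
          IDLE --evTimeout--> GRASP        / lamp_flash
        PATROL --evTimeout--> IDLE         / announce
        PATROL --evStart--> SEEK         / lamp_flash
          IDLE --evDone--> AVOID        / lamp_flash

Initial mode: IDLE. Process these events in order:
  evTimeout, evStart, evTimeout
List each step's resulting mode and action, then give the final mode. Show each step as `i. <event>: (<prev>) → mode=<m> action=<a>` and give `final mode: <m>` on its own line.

final mode: GRASP

1. evTimeout: (IDLE) → mode=GRASP action=lamp_flash
2. evStart: (GRASP) → mode=GRASP action=spin_cw
3. evTimeout: (GRASP) → mode=GRASP action=arm_retract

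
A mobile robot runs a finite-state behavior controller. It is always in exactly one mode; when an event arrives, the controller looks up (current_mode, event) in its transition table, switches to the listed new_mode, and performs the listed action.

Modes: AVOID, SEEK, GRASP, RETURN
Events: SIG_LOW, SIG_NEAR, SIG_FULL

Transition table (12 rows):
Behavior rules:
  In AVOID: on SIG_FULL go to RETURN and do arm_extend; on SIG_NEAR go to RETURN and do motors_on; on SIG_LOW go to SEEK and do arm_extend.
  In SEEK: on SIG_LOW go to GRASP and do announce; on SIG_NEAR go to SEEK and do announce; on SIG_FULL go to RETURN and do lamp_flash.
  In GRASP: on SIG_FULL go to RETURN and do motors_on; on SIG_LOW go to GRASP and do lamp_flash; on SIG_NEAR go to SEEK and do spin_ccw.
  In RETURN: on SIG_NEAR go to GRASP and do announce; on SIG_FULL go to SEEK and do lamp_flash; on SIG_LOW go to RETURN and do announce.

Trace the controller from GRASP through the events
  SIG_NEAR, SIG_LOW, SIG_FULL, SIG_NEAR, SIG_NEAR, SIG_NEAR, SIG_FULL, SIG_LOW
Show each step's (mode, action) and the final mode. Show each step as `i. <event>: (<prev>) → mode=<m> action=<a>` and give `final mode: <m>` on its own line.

1. SIG_NEAR: (GRASP) → mode=SEEK action=spin_ccw
2. SIG_LOW: (SEEK) → mode=GRASP action=announce
3. SIG_FULL: (GRASP) → mode=RETURN action=motors_on
4. SIG_NEAR: (RETURN) → mode=GRASP action=announce
5. SIG_NEAR: (GRASP) → mode=SEEK action=spin_ccw
6. SIG_NEAR: (SEEK) → mode=SEEK action=announce
7. SIG_FULL: (SEEK) → mode=RETURN action=lamp_flash
8. SIG_LOW: (RETURN) → mode=RETURN action=announce

final mode: RETURN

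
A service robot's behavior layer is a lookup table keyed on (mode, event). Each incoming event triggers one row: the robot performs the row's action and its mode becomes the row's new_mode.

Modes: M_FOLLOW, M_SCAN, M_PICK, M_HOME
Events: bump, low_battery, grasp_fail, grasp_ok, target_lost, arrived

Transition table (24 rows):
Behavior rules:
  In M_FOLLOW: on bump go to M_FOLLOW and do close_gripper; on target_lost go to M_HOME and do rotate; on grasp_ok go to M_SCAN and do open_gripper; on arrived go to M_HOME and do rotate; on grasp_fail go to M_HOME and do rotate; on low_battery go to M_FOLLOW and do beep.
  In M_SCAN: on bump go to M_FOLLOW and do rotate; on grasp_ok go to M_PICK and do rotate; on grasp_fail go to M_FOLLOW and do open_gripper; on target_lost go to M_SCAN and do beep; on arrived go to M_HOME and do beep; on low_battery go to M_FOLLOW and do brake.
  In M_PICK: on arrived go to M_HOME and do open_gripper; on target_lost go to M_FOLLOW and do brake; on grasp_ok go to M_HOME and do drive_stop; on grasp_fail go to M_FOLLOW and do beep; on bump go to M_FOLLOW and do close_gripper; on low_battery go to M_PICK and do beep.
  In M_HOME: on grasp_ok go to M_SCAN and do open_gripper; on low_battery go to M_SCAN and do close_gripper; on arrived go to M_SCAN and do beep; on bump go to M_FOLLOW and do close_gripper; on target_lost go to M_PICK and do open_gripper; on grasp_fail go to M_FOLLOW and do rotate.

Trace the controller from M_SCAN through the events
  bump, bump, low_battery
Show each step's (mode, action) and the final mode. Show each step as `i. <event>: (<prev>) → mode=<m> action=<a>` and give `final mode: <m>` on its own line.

final mode: M_FOLLOW

1. bump: (M_SCAN) → mode=M_FOLLOW action=rotate
2. bump: (M_FOLLOW) → mode=M_FOLLOW action=close_gripper
3. low_battery: (M_FOLLOW) → mode=M_FOLLOW action=beep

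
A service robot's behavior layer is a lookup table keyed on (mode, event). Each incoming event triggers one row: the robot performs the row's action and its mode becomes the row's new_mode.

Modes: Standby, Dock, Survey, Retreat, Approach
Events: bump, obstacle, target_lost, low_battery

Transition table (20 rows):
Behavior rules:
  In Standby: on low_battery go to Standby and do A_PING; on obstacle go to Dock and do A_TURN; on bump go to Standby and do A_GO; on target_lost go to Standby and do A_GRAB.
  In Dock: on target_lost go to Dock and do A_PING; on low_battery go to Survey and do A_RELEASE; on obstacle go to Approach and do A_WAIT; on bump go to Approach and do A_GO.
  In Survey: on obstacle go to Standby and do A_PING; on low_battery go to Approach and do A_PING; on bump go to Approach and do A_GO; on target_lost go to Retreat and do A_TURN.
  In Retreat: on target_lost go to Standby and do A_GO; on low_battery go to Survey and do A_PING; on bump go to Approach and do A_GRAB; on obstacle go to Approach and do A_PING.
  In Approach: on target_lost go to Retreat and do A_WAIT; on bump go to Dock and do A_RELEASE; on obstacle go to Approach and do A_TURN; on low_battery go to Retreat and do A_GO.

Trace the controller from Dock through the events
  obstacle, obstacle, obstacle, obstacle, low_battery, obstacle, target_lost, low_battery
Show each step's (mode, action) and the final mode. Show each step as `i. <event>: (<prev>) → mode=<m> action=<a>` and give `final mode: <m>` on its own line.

final mode: Survey

1. obstacle: (Dock) → mode=Approach action=A_WAIT
2. obstacle: (Approach) → mode=Approach action=A_TURN
3. obstacle: (Approach) → mode=Approach action=A_TURN
4. obstacle: (Approach) → mode=Approach action=A_TURN
5. low_battery: (Approach) → mode=Retreat action=A_GO
6. obstacle: (Retreat) → mode=Approach action=A_PING
7. target_lost: (Approach) → mode=Retreat action=A_WAIT
8. low_battery: (Retreat) → mode=Survey action=A_PING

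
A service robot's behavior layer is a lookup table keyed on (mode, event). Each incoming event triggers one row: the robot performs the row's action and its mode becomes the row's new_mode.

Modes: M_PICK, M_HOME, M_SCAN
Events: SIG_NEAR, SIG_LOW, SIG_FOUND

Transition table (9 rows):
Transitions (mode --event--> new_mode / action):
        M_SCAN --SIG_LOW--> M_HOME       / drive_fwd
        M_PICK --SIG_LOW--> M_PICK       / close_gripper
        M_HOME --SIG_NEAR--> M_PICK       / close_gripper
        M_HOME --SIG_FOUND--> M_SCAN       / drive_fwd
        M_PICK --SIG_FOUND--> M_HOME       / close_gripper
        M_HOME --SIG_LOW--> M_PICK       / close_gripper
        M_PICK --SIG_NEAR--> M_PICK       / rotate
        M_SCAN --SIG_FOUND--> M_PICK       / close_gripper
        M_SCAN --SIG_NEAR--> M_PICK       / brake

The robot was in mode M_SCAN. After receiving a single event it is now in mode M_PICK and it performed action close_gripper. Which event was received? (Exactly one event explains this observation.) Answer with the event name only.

SIG_FOUND

try SIG_NEAR: (M_SCAN, SIG_NEAR) → (M_PICK, brake)
try SIG_LOW: (M_SCAN, SIG_LOW) → (M_HOME, drive_fwd)
try SIG_FOUND: (M_SCAN, SIG_FOUND) → (M_PICK, close_gripper)  ← matches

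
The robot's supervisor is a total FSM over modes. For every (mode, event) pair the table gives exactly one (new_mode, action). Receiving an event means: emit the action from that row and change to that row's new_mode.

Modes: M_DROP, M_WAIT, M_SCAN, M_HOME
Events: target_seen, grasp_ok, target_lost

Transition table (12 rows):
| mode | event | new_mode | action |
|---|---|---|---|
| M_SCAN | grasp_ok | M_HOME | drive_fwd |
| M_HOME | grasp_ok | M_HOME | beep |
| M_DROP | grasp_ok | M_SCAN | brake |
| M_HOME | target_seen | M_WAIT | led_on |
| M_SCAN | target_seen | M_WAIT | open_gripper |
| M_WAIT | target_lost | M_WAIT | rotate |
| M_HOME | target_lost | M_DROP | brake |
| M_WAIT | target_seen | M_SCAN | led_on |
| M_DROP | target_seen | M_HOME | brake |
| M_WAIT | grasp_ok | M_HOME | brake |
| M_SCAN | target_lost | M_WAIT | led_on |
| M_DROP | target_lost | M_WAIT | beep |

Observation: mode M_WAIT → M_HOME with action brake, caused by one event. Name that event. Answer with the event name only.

try target_seen: (M_WAIT, target_seen) → (M_SCAN, led_on)
try grasp_ok: (M_WAIT, grasp_ok) → (M_HOME, brake)  ← matches
try target_lost: (M_WAIT, target_lost) → (M_WAIT, rotate)

grasp_ok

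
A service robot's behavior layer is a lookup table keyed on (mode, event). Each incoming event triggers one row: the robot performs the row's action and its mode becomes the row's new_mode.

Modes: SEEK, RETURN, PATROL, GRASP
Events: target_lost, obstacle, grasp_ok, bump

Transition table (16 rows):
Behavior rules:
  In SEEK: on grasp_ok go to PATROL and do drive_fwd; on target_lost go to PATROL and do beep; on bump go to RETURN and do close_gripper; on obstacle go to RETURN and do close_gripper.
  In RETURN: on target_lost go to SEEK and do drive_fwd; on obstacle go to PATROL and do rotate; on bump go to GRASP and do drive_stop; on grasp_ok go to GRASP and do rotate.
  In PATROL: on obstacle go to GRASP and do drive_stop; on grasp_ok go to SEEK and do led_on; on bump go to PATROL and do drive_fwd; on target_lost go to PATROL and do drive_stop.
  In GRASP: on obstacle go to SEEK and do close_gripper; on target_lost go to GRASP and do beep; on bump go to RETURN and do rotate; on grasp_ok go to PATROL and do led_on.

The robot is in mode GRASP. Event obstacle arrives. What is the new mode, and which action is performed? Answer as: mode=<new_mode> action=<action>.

mode=SEEK action=close_gripper

current mode = GRASP; filter table to that mode:
  (GRASP, obstacle) → (SEEK, close_gripper)  ← event matches
  (GRASP, target_lost) → (GRASP, beep)
  (GRASP, bump) → (RETURN, rotate)
  (GRASP, grasp_ok) → (PATROL, led_on)
event = obstacle selects (SEEK, close_gripper)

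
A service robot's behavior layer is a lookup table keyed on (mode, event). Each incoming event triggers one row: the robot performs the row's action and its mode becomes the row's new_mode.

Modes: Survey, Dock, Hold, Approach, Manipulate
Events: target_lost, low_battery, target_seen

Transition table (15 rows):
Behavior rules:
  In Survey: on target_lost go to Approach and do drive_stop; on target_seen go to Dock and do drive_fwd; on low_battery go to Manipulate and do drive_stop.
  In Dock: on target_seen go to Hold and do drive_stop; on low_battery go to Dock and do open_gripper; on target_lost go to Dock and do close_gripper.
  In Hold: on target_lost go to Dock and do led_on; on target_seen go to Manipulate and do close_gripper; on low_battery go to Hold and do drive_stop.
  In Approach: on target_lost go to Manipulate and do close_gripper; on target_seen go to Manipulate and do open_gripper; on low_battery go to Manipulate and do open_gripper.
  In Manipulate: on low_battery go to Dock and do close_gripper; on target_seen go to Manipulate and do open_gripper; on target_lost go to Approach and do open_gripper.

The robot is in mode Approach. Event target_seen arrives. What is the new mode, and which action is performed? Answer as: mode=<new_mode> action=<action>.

mode=Manipulate action=open_gripper

current mode = Approach; filter table to that mode:
  (Approach, target_lost) → (Manipulate, close_gripper)
  (Approach, target_seen) → (Manipulate, open_gripper)  ← event matches
  (Approach, low_battery) → (Manipulate, open_gripper)
event = target_seen selects (Manipulate, open_gripper)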